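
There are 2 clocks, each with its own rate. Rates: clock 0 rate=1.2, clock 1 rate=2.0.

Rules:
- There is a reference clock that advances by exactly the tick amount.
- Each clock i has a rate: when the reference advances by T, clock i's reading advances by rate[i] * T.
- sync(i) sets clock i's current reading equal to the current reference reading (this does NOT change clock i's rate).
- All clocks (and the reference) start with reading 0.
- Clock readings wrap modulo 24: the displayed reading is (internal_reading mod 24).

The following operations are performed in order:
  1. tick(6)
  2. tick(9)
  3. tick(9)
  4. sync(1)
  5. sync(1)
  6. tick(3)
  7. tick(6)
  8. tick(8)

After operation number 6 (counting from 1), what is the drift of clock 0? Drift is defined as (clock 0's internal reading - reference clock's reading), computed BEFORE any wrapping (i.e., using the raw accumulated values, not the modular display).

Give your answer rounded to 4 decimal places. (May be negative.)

Answer: 5.4000

Derivation:
After op 1 tick(6): ref=6.0000 raw=[7.2000 12.0000]
After op 2 tick(9): ref=15.0000 raw=[18.0000 30.0000]
After op 3 tick(9): ref=24.0000 raw=[28.8000 48.0000]
After op 4 sync(1): ref=24.0000 raw=[28.8000 24.0000]
After op 5 sync(1): ref=24.0000 raw=[28.8000 24.0000]
After op 6 tick(3): ref=27.0000 raw=[32.4000 30.0000]
Drift of clock 0 after op 6: 32.4000 - 27.0000 = 5.4000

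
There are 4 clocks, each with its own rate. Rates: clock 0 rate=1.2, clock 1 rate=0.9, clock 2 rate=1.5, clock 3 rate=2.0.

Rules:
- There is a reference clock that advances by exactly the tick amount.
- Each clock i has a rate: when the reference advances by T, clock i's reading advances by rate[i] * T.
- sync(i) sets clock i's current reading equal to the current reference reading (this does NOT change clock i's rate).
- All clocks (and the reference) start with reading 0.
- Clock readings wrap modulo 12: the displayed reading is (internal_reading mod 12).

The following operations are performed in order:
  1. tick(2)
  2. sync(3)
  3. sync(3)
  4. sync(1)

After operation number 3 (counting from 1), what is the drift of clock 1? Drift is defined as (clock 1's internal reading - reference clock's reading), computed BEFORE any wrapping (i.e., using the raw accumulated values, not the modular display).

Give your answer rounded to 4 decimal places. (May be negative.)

Answer: -0.2000

Derivation:
After op 1 tick(2): ref=2.0000 raw=[2.4000 1.8000 3.0000 4.0000]
After op 2 sync(3): ref=2.0000 raw=[2.4000 1.8000 3.0000 2.0000]
After op 3 sync(3): ref=2.0000 raw=[2.4000 1.8000 3.0000 2.0000]
Drift of clock 1 after op 3: 1.8000 - 2.0000 = -0.2000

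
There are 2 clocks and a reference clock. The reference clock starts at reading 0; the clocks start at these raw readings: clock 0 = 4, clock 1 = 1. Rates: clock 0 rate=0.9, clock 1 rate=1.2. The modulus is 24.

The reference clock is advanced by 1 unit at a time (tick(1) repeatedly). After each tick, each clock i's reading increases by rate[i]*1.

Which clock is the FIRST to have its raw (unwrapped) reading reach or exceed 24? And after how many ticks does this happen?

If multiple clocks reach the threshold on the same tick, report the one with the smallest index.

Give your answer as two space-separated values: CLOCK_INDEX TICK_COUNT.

clock 0: start=4, rate=0.9, needs 24-4 = 20; ticks = ceil(20/0.9) = ceil(22.2222) = 23; reading at tick 23 = 4 + 0.9*23 = 24.7000
clock 1: start=1, rate=1.2, needs 24-1 = 23; ticks = ceil(23/1.2) = ceil(19.1667) = 20; reading at tick 20 = 1 + 1.2*20 = 25.0000
Minimum tick count = 20; winners = [1]; smallest index = 1

Answer: 1 20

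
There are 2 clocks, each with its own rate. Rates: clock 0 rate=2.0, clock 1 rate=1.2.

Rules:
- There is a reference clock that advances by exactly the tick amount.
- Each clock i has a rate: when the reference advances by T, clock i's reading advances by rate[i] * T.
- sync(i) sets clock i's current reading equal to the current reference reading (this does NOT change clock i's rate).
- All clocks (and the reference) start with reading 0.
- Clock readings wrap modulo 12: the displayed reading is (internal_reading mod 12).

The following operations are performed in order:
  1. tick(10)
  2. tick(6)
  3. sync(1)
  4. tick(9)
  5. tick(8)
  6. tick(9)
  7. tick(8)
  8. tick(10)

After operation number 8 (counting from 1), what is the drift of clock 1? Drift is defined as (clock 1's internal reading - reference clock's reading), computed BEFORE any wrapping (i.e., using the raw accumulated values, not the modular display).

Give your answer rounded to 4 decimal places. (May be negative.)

After op 1 tick(10): ref=10.0000 raw=[20.0000 12.0000]
After op 2 tick(6): ref=16.0000 raw=[32.0000 19.2000]
After op 3 sync(1): ref=16.0000 raw=[32.0000 16.0000]
After op 4 tick(9): ref=25.0000 raw=[50.0000 26.8000]
After op 5 tick(8): ref=33.0000 raw=[66.0000 36.4000]
After op 6 tick(9): ref=42.0000 raw=[84.0000 47.2000]
After op 7 tick(8): ref=50.0000 raw=[100.0000 56.8000]
After op 8 tick(10): ref=60.0000 raw=[120.0000 68.8000]
Drift of clock 1 after op 8: 68.8000 - 60.0000 = 8.8000

Answer: 8.8000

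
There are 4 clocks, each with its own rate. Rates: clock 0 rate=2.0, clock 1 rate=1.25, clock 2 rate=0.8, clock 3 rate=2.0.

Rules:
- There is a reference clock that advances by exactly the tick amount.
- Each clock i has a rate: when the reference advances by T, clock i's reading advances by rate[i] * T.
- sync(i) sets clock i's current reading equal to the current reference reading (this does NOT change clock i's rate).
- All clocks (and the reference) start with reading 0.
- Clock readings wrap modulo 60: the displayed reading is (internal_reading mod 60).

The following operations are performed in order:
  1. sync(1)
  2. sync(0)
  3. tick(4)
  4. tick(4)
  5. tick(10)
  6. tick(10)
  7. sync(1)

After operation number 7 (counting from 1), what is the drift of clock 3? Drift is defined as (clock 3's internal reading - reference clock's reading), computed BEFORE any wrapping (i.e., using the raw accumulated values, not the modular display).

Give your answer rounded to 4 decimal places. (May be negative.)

Answer: 28.0000

Derivation:
After op 1 sync(1): ref=0.0000 raw=[0.0000 0.0000 0.0000 0.0000]
After op 2 sync(0): ref=0.0000 raw=[0.0000 0.0000 0.0000 0.0000]
After op 3 tick(4): ref=4.0000 raw=[8.0000 5.0000 3.2000 8.0000]
After op 4 tick(4): ref=8.0000 raw=[16.0000 10.0000 6.4000 16.0000]
After op 5 tick(10): ref=18.0000 raw=[36.0000 22.5000 14.4000 36.0000]
After op 6 tick(10): ref=28.0000 raw=[56.0000 35.0000 22.4000 56.0000]
After op 7 sync(1): ref=28.0000 raw=[56.0000 28.0000 22.4000 56.0000]
Drift of clock 3 after op 7: 56.0000 - 28.0000 = 28.0000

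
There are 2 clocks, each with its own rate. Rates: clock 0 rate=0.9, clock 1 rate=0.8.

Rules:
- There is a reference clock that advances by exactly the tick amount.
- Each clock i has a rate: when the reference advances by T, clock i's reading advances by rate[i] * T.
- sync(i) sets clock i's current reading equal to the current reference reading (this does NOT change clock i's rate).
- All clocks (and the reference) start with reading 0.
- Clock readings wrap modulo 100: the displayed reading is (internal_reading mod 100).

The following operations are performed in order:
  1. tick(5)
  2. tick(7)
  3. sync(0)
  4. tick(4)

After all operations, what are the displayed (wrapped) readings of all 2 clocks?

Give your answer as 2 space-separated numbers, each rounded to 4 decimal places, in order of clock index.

Answer: 15.6000 12.8000

Derivation:
After op 1 tick(5): ref=5.0000 raw=[4.5000 4.0000]
After op 2 tick(7): ref=12.0000 raw=[10.8000 9.6000]
After op 3 sync(0): ref=12.0000 raw=[12.0000 9.6000]
After op 4 tick(4): ref=16.0000 raw=[15.6000 12.8000]
Wrap final raw readings (mod 100): 15.6000 mod 100 = 15.6000; 12.8000 mod 100 = 12.8000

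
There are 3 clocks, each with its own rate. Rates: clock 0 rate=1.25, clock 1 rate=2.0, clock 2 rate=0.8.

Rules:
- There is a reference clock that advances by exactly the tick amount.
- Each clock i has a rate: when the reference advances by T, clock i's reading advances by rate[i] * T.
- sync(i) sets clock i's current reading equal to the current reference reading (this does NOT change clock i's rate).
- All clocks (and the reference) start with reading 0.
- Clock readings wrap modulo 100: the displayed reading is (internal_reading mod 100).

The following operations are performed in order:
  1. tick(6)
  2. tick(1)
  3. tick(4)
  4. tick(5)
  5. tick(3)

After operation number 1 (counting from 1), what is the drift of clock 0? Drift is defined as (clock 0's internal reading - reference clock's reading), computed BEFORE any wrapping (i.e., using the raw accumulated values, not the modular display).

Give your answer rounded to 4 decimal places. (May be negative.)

After op 1 tick(6): ref=6.0000 raw=[7.5000 12.0000 4.8000]
Drift of clock 0 after op 1: 7.5000 - 6.0000 = 1.5000

Answer: 1.5000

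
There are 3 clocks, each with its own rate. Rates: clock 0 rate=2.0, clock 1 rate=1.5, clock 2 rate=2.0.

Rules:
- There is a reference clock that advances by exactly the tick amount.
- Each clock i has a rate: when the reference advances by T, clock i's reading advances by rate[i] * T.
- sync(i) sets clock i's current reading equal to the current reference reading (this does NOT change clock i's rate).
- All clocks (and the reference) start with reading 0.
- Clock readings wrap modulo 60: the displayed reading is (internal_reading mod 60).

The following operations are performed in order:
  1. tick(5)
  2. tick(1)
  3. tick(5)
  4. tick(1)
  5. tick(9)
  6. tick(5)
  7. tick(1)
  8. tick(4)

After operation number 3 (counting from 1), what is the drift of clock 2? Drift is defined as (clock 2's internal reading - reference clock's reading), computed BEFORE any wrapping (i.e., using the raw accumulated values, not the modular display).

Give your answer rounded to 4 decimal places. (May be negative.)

Answer: 11.0000

Derivation:
After op 1 tick(5): ref=5.0000 raw=[10.0000 7.5000 10.0000]
After op 2 tick(1): ref=6.0000 raw=[12.0000 9.0000 12.0000]
After op 3 tick(5): ref=11.0000 raw=[22.0000 16.5000 22.0000]
Drift of clock 2 after op 3: 22.0000 - 11.0000 = 11.0000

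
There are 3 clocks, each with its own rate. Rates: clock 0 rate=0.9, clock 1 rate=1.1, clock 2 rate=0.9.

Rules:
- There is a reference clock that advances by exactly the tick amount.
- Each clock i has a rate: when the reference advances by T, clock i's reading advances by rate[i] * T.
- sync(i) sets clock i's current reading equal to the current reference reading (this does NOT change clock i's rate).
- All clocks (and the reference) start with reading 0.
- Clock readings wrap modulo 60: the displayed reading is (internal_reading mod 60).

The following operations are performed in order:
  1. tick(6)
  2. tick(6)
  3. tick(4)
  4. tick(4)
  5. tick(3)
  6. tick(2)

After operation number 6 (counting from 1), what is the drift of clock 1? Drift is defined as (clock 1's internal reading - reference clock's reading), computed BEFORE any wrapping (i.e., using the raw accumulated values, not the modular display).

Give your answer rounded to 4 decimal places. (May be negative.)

After op 1 tick(6): ref=6.0000 raw=[5.4000 6.6000 5.4000]
After op 2 tick(6): ref=12.0000 raw=[10.8000 13.2000 10.8000]
After op 3 tick(4): ref=16.0000 raw=[14.4000 17.6000 14.4000]
After op 4 tick(4): ref=20.0000 raw=[18.0000 22.0000 18.0000]
After op 5 tick(3): ref=23.0000 raw=[20.7000 25.3000 20.7000]
After op 6 tick(2): ref=25.0000 raw=[22.5000 27.5000 22.5000]
Drift of clock 1 after op 6: 27.5000 - 25.0000 = 2.5000

Answer: 2.5000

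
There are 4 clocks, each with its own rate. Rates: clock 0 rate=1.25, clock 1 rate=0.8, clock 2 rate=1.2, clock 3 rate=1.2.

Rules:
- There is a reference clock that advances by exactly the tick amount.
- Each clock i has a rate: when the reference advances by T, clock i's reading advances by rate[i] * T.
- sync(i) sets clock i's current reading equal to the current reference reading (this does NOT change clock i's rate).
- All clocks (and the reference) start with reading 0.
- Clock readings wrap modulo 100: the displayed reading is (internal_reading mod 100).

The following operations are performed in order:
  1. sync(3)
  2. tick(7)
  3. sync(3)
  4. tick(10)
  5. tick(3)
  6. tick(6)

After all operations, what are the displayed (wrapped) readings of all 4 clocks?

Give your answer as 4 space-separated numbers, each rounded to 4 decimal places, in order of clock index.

After op 1 sync(3): ref=0.0000 raw=[0.0000 0.0000 0.0000 0.0000]
After op 2 tick(7): ref=7.0000 raw=[8.7500 5.6000 8.4000 8.4000]
After op 3 sync(3): ref=7.0000 raw=[8.7500 5.6000 8.4000 7.0000]
After op 4 tick(10): ref=17.0000 raw=[21.2500 13.6000 20.4000 19.0000]
After op 5 tick(3): ref=20.0000 raw=[25.0000 16.0000 24.0000 22.6000]
After op 6 tick(6): ref=26.0000 raw=[32.5000 20.8000 31.2000 29.8000]
Wrap final raw readings (mod 100): 32.5000 mod 100 = 32.5000; 20.8000 mod 100 = 20.8000; 31.2000 mod 100 = 31.2000; 29.8000 mod 100 = 29.8000

Answer: 32.5000 20.8000 31.2000 29.8000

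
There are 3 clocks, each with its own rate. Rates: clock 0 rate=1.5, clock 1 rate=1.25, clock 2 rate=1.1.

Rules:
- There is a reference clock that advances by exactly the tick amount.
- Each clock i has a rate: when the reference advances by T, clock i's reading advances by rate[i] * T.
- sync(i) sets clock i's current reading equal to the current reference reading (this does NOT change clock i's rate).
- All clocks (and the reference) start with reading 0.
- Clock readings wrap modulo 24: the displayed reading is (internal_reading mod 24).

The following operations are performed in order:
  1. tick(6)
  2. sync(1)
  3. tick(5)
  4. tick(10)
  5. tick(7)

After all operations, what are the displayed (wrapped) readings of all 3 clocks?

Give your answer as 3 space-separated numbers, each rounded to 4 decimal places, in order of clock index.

Answer: 18.0000 9.5000 6.8000

Derivation:
After op 1 tick(6): ref=6.0000 raw=[9.0000 7.5000 6.6000]
After op 2 sync(1): ref=6.0000 raw=[9.0000 6.0000 6.6000]
After op 3 tick(5): ref=11.0000 raw=[16.5000 12.2500 12.1000]
After op 4 tick(10): ref=21.0000 raw=[31.5000 24.7500 23.1000]
After op 5 tick(7): ref=28.0000 raw=[42.0000 33.5000 30.8000]
Wrap final raw readings (mod 24): 42.0000 mod 24 = 18.0000; 33.5000 mod 24 = 9.5000; 30.8000 mod 24 = 6.8000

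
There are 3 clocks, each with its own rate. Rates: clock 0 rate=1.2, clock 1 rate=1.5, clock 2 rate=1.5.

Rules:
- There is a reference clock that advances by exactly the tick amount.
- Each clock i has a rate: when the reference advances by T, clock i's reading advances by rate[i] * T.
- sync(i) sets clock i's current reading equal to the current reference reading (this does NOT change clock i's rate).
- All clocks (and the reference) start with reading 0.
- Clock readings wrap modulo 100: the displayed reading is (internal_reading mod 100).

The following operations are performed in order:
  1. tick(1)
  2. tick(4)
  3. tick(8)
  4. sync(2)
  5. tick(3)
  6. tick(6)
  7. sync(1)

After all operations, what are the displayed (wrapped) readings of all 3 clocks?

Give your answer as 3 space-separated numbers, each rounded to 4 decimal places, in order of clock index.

After op 1 tick(1): ref=1.0000 raw=[1.2000 1.5000 1.5000]
After op 2 tick(4): ref=5.0000 raw=[6.0000 7.5000 7.5000]
After op 3 tick(8): ref=13.0000 raw=[15.6000 19.5000 19.5000]
After op 4 sync(2): ref=13.0000 raw=[15.6000 19.5000 13.0000]
After op 5 tick(3): ref=16.0000 raw=[19.2000 24.0000 17.5000]
After op 6 tick(6): ref=22.0000 raw=[26.4000 33.0000 26.5000]
After op 7 sync(1): ref=22.0000 raw=[26.4000 22.0000 26.5000]
Wrap final raw readings (mod 100): 26.4000 mod 100 = 26.4000; 22.0000 mod 100 = 22.0000; 26.5000 mod 100 = 26.5000

Answer: 26.4000 22.0000 26.5000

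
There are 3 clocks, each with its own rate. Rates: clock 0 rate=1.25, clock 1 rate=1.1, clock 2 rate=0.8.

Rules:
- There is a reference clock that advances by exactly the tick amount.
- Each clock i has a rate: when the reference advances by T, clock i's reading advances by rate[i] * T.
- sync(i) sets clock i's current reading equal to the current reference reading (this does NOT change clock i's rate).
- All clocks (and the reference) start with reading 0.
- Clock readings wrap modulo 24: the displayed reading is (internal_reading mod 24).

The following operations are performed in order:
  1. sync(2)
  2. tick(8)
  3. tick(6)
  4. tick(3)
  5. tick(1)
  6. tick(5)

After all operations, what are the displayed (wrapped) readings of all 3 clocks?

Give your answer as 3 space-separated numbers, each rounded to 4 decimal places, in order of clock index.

Answer: 4.7500 1.3000 18.4000

Derivation:
After op 1 sync(2): ref=0.0000 raw=[0.0000 0.0000 0.0000]
After op 2 tick(8): ref=8.0000 raw=[10.0000 8.8000 6.4000]
After op 3 tick(6): ref=14.0000 raw=[17.5000 15.4000 11.2000]
After op 4 tick(3): ref=17.0000 raw=[21.2500 18.7000 13.6000]
After op 5 tick(1): ref=18.0000 raw=[22.5000 19.8000 14.4000]
After op 6 tick(5): ref=23.0000 raw=[28.7500 25.3000 18.4000]
Wrap final raw readings (mod 24): 28.7500 mod 24 = 4.7500; 25.3000 mod 24 = 1.3000; 18.4000 mod 24 = 18.4000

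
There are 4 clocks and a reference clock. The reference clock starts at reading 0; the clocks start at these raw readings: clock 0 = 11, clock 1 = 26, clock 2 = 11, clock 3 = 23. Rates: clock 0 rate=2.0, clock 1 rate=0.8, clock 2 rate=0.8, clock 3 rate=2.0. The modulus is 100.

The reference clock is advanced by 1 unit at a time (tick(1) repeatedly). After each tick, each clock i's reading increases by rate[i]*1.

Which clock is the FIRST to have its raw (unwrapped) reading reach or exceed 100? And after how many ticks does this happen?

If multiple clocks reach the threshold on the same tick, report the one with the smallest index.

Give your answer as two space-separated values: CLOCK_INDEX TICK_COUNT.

Answer: 3 39

Derivation:
clock 0: start=11, rate=2.0, needs 100-11 = 89; ticks = ceil(89/2.0) = ceil(44.5000) = 45; reading at tick 45 = 11 + 2.0*45 = 101.0000
clock 1: start=26, rate=0.8, needs 100-26 = 74; ticks = ceil(74/0.8) = ceil(92.5000) = 93; reading at tick 93 = 26 + 0.8*93 = 100.4000
clock 2: start=11, rate=0.8, needs 100-11 = 89; ticks = ceil(89/0.8) = ceil(111.2500) = 112; reading at tick 112 = 11 + 0.8*112 = 100.6000
clock 3: start=23, rate=2.0, needs 100-23 = 77; ticks = ceil(77/2.0) = ceil(38.5000) = 39; reading at tick 39 = 23 + 2.0*39 = 101.0000
Minimum tick count = 39; winners = [3]; smallest index = 3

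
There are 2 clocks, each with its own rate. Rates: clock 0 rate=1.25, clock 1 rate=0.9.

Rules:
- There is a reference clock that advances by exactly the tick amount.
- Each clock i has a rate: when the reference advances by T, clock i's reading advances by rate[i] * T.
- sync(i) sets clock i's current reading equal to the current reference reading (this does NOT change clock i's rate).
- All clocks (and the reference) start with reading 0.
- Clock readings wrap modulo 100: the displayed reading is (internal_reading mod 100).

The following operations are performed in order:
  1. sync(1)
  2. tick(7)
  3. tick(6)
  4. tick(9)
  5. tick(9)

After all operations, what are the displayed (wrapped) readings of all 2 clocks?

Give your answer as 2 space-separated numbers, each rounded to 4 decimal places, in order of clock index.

Answer: 38.7500 27.9000

Derivation:
After op 1 sync(1): ref=0.0000 raw=[0.0000 0.0000]
After op 2 tick(7): ref=7.0000 raw=[8.7500 6.3000]
After op 3 tick(6): ref=13.0000 raw=[16.2500 11.7000]
After op 4 tick(9): ref=22.0000 raw=[27.5000 19.8000]
After op 5 tick(9): ref=31.0000 raw=[38.7500 27.9000]
Wrap final raw readings (mod 100): 38.7500 mod 100 = 38.7500; 27.9000 mod 100 = 27.9000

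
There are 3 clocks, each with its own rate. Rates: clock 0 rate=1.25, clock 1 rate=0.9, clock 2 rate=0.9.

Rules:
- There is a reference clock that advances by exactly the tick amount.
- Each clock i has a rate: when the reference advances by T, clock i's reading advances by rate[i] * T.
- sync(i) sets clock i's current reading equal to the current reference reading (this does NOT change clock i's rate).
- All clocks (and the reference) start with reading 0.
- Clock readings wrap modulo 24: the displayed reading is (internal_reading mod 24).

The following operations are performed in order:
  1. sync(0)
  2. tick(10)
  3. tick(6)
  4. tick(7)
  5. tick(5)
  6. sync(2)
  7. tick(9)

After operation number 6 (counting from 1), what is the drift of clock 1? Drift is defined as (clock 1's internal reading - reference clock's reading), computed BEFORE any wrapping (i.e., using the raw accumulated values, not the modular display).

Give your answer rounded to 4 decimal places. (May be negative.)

Answer: -2.8000

Derivation:
After op 1 sync(0): ref=0.0000 raw=[0.0000 0.0000 0.0000]
After op 2 tick(10): ref=10.0000 raw=[12.5000 9.0000 9.0000]
After op 3 tick(6): ref=16.0000 raw=[20.0000 14.4000 14.4000]
After op 4 tick(7): ref=23.0000 raw=[28.7500 20.7000 20.7000]
After op 5 tick(5): ref=28.0000 raw=[35.0000 25.2000 25.2000]
After op 6 sync(2): ref=28.0000 raw=[35.0000 25.2000 28.0000]
Drift of clock 1 after op 6: 25.2000 - 28.0000 = -2.8000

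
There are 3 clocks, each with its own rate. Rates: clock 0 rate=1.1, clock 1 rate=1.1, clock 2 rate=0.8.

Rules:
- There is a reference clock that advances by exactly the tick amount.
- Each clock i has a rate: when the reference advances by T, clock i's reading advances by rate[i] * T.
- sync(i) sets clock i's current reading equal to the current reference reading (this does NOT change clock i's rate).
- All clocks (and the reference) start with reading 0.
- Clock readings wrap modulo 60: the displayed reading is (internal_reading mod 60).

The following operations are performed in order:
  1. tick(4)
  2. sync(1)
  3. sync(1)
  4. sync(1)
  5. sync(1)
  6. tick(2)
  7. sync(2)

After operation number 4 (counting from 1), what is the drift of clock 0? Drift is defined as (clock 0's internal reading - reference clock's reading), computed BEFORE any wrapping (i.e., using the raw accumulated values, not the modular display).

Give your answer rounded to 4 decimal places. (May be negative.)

After op 1 tick(4): ref=4.0000 raw=[4.4000 4.4000 3.2000]
After op 2 sync(1): ref=4.0000 raw=[4.4000 4.0000 3.2000]
After op 3 sync(1): ref=4.0000 raw=[4.4000 4.0000 3.2000]
After op 4 sync(1): ref=4.0000 raw=[4.4000 4.0000 3.2000]
Drift of clock 0 after op 4: 4.4000 - 4.0000 = 0.4000

Answer: 0.4000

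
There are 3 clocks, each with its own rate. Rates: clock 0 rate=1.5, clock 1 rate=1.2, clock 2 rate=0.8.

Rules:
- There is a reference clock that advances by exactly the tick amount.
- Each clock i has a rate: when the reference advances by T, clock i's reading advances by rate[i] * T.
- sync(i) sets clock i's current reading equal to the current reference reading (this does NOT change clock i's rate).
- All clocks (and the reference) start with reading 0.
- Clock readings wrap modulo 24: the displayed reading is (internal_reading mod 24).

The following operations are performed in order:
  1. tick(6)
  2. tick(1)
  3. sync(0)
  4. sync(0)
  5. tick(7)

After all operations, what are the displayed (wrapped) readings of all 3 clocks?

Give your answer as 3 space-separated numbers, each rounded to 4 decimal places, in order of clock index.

Answer: 17.5000 16.8000 11.2000

Derivation:
After op 1 tick(6): ref=6.0000 raw=[9.0000 7.2000 4.8000]
After op 2 tick(1): ref=7.0000 raw=[10.5000 8.4000 5.6000]
After op 3 sync(0): ref=7.0000 raw=[7.0000 8.4000 5.6000]
After op 4 sync(0): ref=7.0000 raw=[7.0000 8.4000 5.6000]
After op 5 tick(7): ref=14.0000 raw=[17.5000 16.8000 11.2000]
Wrap final raw readings (mod 24): 17.5000 mod 24 = 17.5000; 16.8000 mod 24 = 16.8000; 11.2000 mod 24 = 11.2000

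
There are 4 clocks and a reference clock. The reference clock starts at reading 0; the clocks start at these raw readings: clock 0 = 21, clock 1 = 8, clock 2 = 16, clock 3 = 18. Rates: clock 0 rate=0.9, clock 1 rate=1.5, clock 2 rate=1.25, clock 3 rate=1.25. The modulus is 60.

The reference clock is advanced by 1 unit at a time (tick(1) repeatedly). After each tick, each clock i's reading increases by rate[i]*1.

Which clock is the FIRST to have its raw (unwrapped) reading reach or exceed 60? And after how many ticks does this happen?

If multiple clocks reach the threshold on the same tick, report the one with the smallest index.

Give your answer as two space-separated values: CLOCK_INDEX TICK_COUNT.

clock 0: start=21, rate=0.9, needs 60-21 = 39; ticks = ceil(39/0.9) = ceil(43.3333) = 44; reading at tick 44 = 21 + 0.9*44 = 60.6000
clock 1: start=8, rate=1.5, needs 60-8 = 52; ticks = ceil(52/1.5) = ceil(34.6667) = 35; reading at tick 35 = 8 + 1.5*35 = 60.5000
clock 2: start=16, rate=1.25, needs 60-16 = 44; ticks = ceil(44/1.25) = ceil(35.2000) = 36; reading at tick 36 = 16 + 1.25*36 = 61.0000
clock 3: start=18, rate=1.25, needs 60-18 = 42; ticks = ceil(42/1.25) = ceil(33.6000) = 34; reading at tick 34 = 18 + 1.25*34 = 60.5000
Minimum tick count = 34; winners = [3]; smallest index = 3

Answer: 3 34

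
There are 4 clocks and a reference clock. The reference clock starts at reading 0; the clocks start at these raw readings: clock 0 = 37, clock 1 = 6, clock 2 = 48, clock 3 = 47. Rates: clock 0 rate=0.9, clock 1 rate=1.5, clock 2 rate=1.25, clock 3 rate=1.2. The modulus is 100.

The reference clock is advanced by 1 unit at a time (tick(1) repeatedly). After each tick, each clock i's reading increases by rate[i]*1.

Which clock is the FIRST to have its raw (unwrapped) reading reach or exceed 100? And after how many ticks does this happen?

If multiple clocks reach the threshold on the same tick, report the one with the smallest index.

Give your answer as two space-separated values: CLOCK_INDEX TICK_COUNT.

clock 0: start=37, rate=0.9, needs 100-37 = 63; ticks = ceil(63/0.9) = ceil(70.0000) = 70; reading at tick 70 = 37 + 0.9*70 = 100.0000
clock 1: start=6, rate=1.5, needs 100-6 = 94; ticks = ceil(94/1.5) = ceil(62.6667) = 63; reading at tick 63 = 6 + 1.5*63 = 100.5000
clock 2: start=48, rate=1.25, needs 100-48 = 52; ticks = ceil(52/1.25) = ceil(41.6000) = 42; reading at tick 42 = 48 + 1.25*42 = 100.5000
clock 3: start=47, rate=1.2, needs 100-47 = 53; ticks = ceil(53/1.2) = ceil(44.1667) = 45; reading at tick 45 = 47 + 1.2*45 = 101.0000
Minimum tick count = 42; winners = [2]; smallest index = 2

Answer: 2 42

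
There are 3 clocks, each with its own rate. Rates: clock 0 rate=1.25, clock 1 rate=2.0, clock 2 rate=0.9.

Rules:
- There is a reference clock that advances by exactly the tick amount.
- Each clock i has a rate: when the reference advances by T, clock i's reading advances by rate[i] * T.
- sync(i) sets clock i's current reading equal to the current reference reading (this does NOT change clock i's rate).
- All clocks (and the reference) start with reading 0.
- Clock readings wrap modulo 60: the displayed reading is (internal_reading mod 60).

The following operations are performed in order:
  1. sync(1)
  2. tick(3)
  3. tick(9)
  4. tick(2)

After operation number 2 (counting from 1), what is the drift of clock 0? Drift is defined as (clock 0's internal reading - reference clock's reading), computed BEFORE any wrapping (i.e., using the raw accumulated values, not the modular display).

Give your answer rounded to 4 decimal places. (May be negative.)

Answer: 0.7500

Derivation:
After op 1 sync(1): ref=0.0000 raw=[0.0000 0.0000 0.0000]
After op 2 tick(3): ref=3.0000 raw=[3.7500 6.0000 2.7000]
Drift of clock 0 after op 2: 3.7500 - 3.0000 = 0.7500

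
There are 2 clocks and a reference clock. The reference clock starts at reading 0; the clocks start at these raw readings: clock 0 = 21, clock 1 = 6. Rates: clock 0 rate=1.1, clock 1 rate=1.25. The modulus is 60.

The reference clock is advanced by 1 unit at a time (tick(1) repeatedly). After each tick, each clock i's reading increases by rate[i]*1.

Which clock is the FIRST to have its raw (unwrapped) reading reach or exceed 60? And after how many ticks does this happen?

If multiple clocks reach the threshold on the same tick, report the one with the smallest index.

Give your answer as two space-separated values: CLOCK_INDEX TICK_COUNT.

Answer: 0 36

Derivation:
clock 0: start=21, rate=1.1, needs 60-21 = 39; ticks = ceil(39/1.1) = ceil(35.4545) = 36; reading at tick 36 = 21 + 1.1*36 = 60.6000
clock 1: start=6, rate=1.25, needs 60-6 = 54; ticks = ceil(54/1.25) = ceil(43.2000) = 44; reading at tick 44 = 6 + 1.25*44 = 61.0000
Minimum tick count = 36; winners = [0]; smallest index = 0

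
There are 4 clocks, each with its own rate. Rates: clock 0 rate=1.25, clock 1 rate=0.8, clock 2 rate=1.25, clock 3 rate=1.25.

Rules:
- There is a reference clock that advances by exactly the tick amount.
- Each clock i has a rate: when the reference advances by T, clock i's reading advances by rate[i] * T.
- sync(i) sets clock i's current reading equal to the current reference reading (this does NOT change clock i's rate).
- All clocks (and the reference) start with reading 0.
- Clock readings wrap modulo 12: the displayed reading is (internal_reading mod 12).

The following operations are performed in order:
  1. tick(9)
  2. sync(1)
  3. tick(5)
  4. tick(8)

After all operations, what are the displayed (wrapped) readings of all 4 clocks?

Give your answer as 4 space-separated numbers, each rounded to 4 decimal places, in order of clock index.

After op 1 tick(9): ref=9.0000 raw=[11.2500 7.2000 11.2500 11.2500]
After op 2 sync(1): ref=9.0000 raw=[11.2500 9.0000 11.2500 11.2500]
After op 3 tick(5): ref=14.0000 raw=[17.5000 13.0000 17.5000 17.5000]
After op 4 tick(8): ref=22.0000 raw=[27.5000 19.4000 27.5000 27.5000]
Wrap final raw readings (mod 12): 27.5000 mod 12 = 3.5000; 19.4000 mod 12 = 7.4000; 27.5000 mod 12 = 3.5000; 27.5000 mod 12 = 3.5000

Answer: 3.5000 7.4000 3.5000 3.5000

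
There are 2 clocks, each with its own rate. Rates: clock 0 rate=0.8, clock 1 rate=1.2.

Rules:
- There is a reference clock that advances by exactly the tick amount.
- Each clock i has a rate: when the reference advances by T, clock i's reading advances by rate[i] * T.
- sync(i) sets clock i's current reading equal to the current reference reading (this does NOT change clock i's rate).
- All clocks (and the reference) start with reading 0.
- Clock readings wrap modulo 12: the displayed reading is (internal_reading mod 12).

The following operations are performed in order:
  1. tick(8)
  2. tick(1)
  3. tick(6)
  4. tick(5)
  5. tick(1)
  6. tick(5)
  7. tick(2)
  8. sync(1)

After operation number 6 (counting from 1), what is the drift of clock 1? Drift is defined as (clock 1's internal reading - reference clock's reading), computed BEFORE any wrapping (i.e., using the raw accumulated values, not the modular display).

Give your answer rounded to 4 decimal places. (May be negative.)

Answer: 5.2000

Derivation:
After op 1 tick(8): ref=8.0000 raw=[6.4000 9.6000]
After op 2 tick(1): ref=9.0000 raw=[7.2000 10.8000]
After op 3 tick(6): ref=15.0000 raw=[12.0000 18.0000]
After op 4 tick(5): ref=20.0000 raw=[16.0000 24.0000]
After op 5 tick(1): ref=21.0000 raw=[16.8000 25.2000]
After op 6 tick(5): ref=26.0000 raw=[20.8000 31.2000]
Drift of clock 1 after op 6: 31.2000 - 26.0000 = 5.2000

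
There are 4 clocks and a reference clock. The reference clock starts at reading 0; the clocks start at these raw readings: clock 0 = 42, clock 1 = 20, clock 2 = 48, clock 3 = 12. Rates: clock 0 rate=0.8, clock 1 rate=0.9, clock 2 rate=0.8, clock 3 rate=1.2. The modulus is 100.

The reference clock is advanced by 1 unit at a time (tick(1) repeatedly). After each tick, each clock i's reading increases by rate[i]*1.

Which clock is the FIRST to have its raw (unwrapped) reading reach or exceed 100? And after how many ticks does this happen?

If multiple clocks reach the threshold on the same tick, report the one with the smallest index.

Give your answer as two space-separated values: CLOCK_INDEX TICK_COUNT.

Answer: 2 65

Derivation:
clock 0: start=42, rate=0.8, needs 100-42 = 58; ticks = ceil(58/0.8) = ceil(72.5000) = 73; reading at tick 73 = 42 + 0.8*73 = 100.4000
clock 1: start=20, rate=0.9, needs 100-20 = 80; ticks = ceil(80/0.9) = ceil(88.8889) = 89; reading at tick 89 = 20 + 0.9*89 = 100.1000
clock 2: start=48, rate=0.8, needs 100-48 = 52; ticks = ceil(52/0.8) = ceil(65.0000) = 65; reading at tick 65 = 48 + 0.8*65 = 100.0000
clock 3: start=12, rate=1.2, needs 100-12 = 88; ticks = ceil(88/1.2) = ceil(73.3333) = 74; reading at tick 74 = 12 + 1.2*74 = 100.8000
Minimum tick count = 65; winners = [2]; smallest index = 2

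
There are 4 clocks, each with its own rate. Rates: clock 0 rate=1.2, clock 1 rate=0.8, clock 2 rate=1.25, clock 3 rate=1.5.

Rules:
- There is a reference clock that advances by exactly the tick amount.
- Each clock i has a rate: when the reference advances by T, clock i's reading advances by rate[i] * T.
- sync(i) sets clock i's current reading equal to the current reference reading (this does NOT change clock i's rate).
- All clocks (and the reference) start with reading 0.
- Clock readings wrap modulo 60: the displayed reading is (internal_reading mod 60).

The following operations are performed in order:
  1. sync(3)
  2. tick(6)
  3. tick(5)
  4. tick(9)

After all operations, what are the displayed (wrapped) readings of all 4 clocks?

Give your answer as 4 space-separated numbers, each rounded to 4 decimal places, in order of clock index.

Answer: 24.0000 16.0000 25.0000 30.0000

Derivation:
After op 1 sync(3): ref=0.0000 raw=[0.0000 0.0000 0.0000 0.0000]
After op 2 tick(6): ref=6.0000 raw=[7.2000 4.8000 7.5000 9.0000]
After op 3 tick(5): ref=11.0000 raw=[13.2000 8.8000 13.7500 16.5000]
After op 4 tick(9): ref=20.0000 raw=[24.0000 16.0000 25.0000 30.0000]
Wrap final raw readings (mod 60): 24.0000 mod 60 = 24.0000; 16.0000 mod 60 = 16.0000; 25.0000 mod 60 = 25.0000; 30.0000 mod 60 = 30.0000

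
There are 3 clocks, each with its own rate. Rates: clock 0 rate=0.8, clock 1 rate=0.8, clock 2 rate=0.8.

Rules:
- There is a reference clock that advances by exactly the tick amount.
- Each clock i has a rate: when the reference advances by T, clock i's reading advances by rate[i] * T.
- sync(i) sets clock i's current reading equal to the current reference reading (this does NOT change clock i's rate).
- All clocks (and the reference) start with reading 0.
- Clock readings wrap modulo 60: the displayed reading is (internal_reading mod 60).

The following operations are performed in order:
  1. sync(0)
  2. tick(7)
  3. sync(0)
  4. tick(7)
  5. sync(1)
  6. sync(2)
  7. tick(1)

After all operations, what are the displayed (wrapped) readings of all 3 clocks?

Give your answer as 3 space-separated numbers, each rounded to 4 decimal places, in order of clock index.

Answer: 13.4000 14.8000 14.8000

Derivation:
After op 1 sync(0): ref=0.0000 raw=[0.0000 0.0000 0.0000]
After op 2 tick(7): ref=7.0000 raw=[5.6000 5.6000 5.6000]
After op 3 sync(0): ref=7.0000 raw=[7.0000 5.6000 5.6000]
After op 4 tick(7): ref=14.0000 raw=[12.6000 11.2000 11.2000]
After op 5 sync(1): ref=14.0000 raw=[12.6000 14.0000 11.2000]
After op 6 sync(2): ref=14.0000 raw=[12.6000 14.0000 14.0000]
After op 7 tick(1): ref=15.0000 raw=[13.4000 14.8000 14.8000]
Wrap final raw readings (mod 60): 13.4000 mod 60 = 13.4000; 14.8000 mod 60 = 14.8000; 14.8000 mod 60 = 14.8000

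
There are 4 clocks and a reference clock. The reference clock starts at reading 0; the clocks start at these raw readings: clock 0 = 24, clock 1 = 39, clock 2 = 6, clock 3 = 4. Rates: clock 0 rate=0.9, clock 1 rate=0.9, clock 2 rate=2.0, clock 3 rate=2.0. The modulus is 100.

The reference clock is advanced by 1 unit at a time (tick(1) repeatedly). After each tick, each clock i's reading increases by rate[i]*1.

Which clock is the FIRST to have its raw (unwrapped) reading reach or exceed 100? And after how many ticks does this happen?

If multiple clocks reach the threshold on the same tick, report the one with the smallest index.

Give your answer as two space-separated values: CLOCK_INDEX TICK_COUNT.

clock 0: start=24, rate=0.9, needs 100-24 = 76; ticks = ceil(76/0.9) = ceil(84.4444) = 85; reading at tick 85 = 24 + 0.9*85 = 100.5000
clock 1: start=39, rate=0.9, needs 100-39 = 61; ticks = ceil(61/0.9) = ceil(67.7778) = 68; reading at tick 68 = 39 + 0.9*68 = 100.2000
clock 2: start=6, rate=2.0, needs 100-6 = 94; ticks = ceil(94/2.0) = ceil(47.0000) = 47; reading at tick 47 = 6 + 2.0*47 = 100.0000
clock 3: start=4, rate=2.0, needs 100-4 = 96; ticks = ceil(96/2.0) = ceil(48.0000) = 48; reading at tick 48 = 4 + 2.0*48 = 100.0000
Minimum tick count = 47; winners = [2]; smallest index = 2

Answer: 2 47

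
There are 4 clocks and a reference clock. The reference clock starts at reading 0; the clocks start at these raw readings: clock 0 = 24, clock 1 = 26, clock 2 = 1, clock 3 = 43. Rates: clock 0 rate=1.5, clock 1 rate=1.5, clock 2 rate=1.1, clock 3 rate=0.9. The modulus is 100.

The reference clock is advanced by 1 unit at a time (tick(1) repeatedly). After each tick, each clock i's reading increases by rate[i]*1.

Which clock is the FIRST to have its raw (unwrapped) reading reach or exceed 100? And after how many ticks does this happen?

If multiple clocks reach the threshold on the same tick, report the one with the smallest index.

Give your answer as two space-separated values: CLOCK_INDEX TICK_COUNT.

Answer: 1 50

Derivation:
clock 0: start=24, rate=1.5, needs 100-24 = 76; ticks = ceil(76/1.5) = ceil(50.6667) = 51; reading at tick 51 = 24 + 1.5*51 = 100.5000
clock 1: start=26, rate=1.5, needs 100-26 = 74; ticks = ceil(74/1.5) = ceil(49.3333) = 50; reading at tick 50 = 26 + 1.5*50 = 101.0000
clock 2: start=1, rate=1.1, needs 100-1 = 99; ticks = ceil(99/1.1) = ceil(90.0000) = 90; reading at tick 90 = 1 + 1.1*90 = 100.0000
clock 3: start=43, rate=0.9, needs 100-43 = 57; ticks = ceil(57/0.9) = ceil(63.3333) = 64; reading at tick 64 = 43 + 0.9*64 = 100.6000
Minimum tick count = 50; winners = [1]; smallest index = 1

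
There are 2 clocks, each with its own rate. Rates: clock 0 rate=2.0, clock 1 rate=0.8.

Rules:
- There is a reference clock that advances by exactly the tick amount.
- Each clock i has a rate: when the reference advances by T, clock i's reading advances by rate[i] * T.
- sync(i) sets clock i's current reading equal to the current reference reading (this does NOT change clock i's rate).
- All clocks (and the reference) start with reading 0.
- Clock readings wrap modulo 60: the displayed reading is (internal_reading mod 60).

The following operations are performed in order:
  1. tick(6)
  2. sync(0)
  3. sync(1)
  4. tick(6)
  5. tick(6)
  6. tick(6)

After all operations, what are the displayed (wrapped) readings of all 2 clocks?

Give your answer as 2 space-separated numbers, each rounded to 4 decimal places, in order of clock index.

Answer: 42.0000 20.4000

Derivation:
After op 1 tick(6): ref=6.0000 raw=[12.0000 4.8000]
After op 2 sync(0): ref=6.0000 raw=[6.0000 4.8000]
After op 3 sync(1): ref=6.0000 raw=[6.0000 6.0000]
After op 4 tick(6): ref=12.0000 raw=[18.0000 10.8000]
After op 5 tick(6): ref=18.0000 raw=[30.0000 15.6000]
After op 6 tick(6): ref=24.0000 raw=[42.0000 20.4000]
Wrap final raw readings (mod 60): 42.0000 mod 60 = 42.0000; 20.4000 mod 60 = 20.4000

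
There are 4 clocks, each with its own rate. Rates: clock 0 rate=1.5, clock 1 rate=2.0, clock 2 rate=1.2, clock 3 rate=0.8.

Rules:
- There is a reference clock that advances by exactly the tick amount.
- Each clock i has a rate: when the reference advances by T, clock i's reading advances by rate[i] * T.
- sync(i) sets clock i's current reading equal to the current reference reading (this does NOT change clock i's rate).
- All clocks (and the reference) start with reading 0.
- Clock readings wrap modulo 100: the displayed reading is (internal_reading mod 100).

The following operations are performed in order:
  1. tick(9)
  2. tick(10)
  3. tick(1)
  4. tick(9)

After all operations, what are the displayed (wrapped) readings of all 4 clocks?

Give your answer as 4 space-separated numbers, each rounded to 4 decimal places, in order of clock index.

Answer: 43.5000 58.0000 34.8000 23.2000

Derivation:
After op 1 tick(9): ref=9.0000 raw=[13.5000 18.0000 10.8000 7.2000]
After op 2 tick(10): ref=19.0000 raw=[28.5000 38.0000 22.8000 15.2000]
After op 3 tick(1): ref=20.0000 raw=[30.0000 40.0000 24.0000 16.0000]
After op 4 tick(9): ref=29.0000 raw=[43.5000 58.0000 34.8000 23.2000]
Wrap final raw readings (mod 100): 43.5000 mod 100 = 43.5000; 58.0000 mod 100 = 58.0000; 34.8000 mod 100 = 34.8000; 23.2000 mod 100 = 23.2000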